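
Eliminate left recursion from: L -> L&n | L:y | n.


Left-recursive alternatives: L&n, L:y; non-recursive: n
Introduce L': L -> nL', L' -> &nL' | :yL' | ε


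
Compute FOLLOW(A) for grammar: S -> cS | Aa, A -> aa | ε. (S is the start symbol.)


$ ∈ FOLLOW(S). For each A -> αBβ: add FIRST(β)\{ε} to FOLLOW(B); if β nullable, add FOLLOW(A).
FOLLOW(A) = {a}


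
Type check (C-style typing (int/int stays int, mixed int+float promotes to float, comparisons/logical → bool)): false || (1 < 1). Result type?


Operand types: bool || bool
Rule: logical operators take bool operands and yield bool
Result type: bool


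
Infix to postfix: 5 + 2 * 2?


* has higher precedence, evaluate 2*2 first
Postfix: 5 2 2 * +


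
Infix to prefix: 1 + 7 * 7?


'*' binds tighter: tree is (+ 1 (* 7 7))
Prefix: + 1 * 7 7


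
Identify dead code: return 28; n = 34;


statement follows a return and is unreachable
Dead: 'n = 34'


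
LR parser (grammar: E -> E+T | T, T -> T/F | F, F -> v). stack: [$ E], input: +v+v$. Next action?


shift '+' to continue E -> E+T
Action: shift


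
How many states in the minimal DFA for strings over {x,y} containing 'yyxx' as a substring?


KMP-style automaton: 4 progress states + 1 absorbing accept = 5
Minimal DFA: 5 states


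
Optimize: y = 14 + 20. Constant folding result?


14 + 20 = 34 at compile time
Optimized: y = 34


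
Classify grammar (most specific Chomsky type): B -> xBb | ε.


Single nonterminal LHS, but x^n b^n is not regular
Classification: Type 2 (Context-Free)


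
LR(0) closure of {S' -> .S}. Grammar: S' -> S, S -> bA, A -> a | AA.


Start: S' -> .S
For each item with dot before a nonterminal B, add B -> .γ for every B-production
Closure: [S' -> .S, S -> .bA]


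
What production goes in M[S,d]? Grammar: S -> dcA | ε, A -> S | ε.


For [S, d]: 'd' ∈ FIRST(dcA)
Entry: S -> dcA


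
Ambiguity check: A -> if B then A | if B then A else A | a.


dangling else: 'if B then if B then a else a' parses two ways
Ambiguous


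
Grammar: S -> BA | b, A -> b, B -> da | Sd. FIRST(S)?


Per alternative of S: FIRST(BA) = {b, d}; FIRST(b) = {b}
FIRST(S) = {b, d}


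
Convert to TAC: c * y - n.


Break into single-operator statements:
t1 = c * y
t2 = t1 - n


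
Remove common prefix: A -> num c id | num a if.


Common prefix: 'num'
Factored: A -> num A', A' -> c id | a if


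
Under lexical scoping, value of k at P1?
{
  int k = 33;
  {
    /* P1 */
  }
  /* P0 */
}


P1's block does not declare k; resolves to the enclosing declaration at depth 0
k = 33


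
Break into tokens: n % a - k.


Scan left to right, longest-match per lexeme
Tokens: ID(n), OP(%), ID(a), OP(-), ID(k)


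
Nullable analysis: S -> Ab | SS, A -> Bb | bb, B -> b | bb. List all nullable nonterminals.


A nonterminal is nullable iff some alternative derives ε (directly, or every symbol in it is nullable)
Nullable: {}


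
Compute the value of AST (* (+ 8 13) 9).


Evaluate inner: (+ 8 13) = 21
Evaluate root: (* 21 9) = 189
Result: 189


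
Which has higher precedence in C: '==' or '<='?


'<=' is relational (level 7); '==' is equality (level 6)
Higher level binds tighter
'<=' has higher precedence than '=='


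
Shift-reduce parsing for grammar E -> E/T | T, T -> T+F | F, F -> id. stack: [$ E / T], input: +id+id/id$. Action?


'+' can extend T; shift to build T -> T+F
Action: shift


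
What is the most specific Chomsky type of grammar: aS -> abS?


LHS has context (more than one symbol) and |LHS| ≤ |RHS|
Classification: Type 1 (Context-Sensitive)


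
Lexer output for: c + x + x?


Scan left to right, longest-match per lexeme
Tokens: ID(c), OP(+), ID(x), OP(+), ID(x)


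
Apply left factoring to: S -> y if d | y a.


Common prefix: 'y'
Factored: S -> y S', S' -> if d | a


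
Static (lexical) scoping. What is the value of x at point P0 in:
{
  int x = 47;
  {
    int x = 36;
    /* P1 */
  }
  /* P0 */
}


x declared in the same block as P0
x = 47


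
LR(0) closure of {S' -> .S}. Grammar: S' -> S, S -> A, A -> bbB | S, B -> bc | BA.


Start: S' -> .S
For each item with dot before a nonterminal B, add B -> .γ for every B-production
Closure: [S' -> .S, S -> .A, A -> .bbB, A -> .S]


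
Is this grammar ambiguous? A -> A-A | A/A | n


'n-n/n' has two parse trees (no precedence encoded between - and /)
Ambiguous


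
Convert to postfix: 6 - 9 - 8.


Left to right (same or higher precedence on left)
Postfix: 6 9 - 8 -


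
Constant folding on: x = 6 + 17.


6 + 17 = 23 at compile time
Optimized: x = 23


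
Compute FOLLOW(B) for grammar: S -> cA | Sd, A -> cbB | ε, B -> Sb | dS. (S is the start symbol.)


$ ∈ FOLLOW(S). For each A -> αBβ: add FIRST(β)\{ε} to FOLLOW(B); if β nullable, add FOLLOW(A).
FOLLOW(B) = {$, b, d}


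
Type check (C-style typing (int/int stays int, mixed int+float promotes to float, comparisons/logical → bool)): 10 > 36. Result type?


Operand types: int > int
Rule: comparison yields bool
Result type: bool


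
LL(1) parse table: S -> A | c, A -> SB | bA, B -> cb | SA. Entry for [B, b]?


For [B, b]: 'b' ∈ FIRST(SA)
Entry: B -> SA


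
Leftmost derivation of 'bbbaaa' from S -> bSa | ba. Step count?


Derivation: S => bSa => bbSaa => bbbaaa
Steps: 3


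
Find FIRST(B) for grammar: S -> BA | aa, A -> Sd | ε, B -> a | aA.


Per alternative of B: FIRST(a) = {a}; FIRST(aA) = {a}
FIRST(B) = {a}


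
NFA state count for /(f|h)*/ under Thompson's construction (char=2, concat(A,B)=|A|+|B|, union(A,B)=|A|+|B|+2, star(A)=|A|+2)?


Syntax tree has 2 char leaf(s), 1 union(s), 1 star(s)
chars contribute 2×2 = 4; each union adds +2; each star adds +2
Total: 4 + 2 + 2 = 8 states


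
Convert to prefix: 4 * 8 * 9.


left-to-right (same/higher precedence on left): tree is (* (* 4 8) 9)
Prefix: * * 4 8 9


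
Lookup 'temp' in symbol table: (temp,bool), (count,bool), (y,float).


Lookup 'temp' → type bool


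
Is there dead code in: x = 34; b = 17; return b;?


x is assigned but never read
Dead: 'x = 34'


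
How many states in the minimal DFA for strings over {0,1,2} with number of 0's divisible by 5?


Track (count of 0) mod 5: states 0..4, accept at 0
Minimal DFA: 5 states


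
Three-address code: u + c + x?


Break into single-operator statements:
t1 = u + c
t2 = t1 + x


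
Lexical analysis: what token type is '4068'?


Pattern: digits only
Type: INTEGER_LITERAL


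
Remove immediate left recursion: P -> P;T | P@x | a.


Left-recursive alternatives: P;T, P@x; non-recursive: a
Introduce P': P -> aP', P' -> ;TP' | @xP' | ε


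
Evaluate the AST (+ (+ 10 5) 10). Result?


Evaluate inner: (+ 10 5) = 15
Evaluate root: (+ 15 10) = 25
Result: 25


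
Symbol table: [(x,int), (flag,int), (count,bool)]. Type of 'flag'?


Lookup 'flag' → type int


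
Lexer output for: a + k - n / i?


Scan left to right, longest-match per lexeme
Tokens: ID(a), OP(+), ID(k), OP(-), ID(n), OP(/), ID(i)


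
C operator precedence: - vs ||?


'-' is additive (level 9); '||' is logical OR (level 1)
Higher level binds tighter
'-' has higher precedence than '||'


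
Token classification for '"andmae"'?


Pattern: double-quoted sequence
Type: STRING_LITERAL


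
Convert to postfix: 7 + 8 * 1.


* has higher precedence, evaluate 8*1 first
Postfix: 7 8 1 * +


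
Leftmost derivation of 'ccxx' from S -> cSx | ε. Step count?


Derivation: S => cSx => ccSxx => ccxx
Steps: 3


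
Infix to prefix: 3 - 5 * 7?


'*' binds tighter: tree is (- 3 (* 5 7))
Prefix: - 3 * 5 7


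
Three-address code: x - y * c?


Break into single-operator statements:
t1 = y * c
t2 = x - t1


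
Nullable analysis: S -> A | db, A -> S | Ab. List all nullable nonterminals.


A nonterminal is nullable iff some alternative derives ε (directly, or every symbol in it is nullable)
Nullable: {}


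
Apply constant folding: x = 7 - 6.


7 - 6 = 1 at compile time
Optimized: x = 1


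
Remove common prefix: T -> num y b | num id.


Common prefix: 'num'
Factored: T -> num T', T' -> y b | id


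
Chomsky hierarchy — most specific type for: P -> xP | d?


Right-linear: every RHS is a terminal or a terminal followed by one nonterminal
Classification: Type 3 (Regular)


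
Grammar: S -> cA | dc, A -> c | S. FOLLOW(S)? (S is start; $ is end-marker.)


$ ∈ FOLLOW(S). For each A -> αBβ: add FIRST(β)\{ε} to FOLLOW(B); if β nullable, add FOLLOW(A).
FOLLOW(S) = {$}


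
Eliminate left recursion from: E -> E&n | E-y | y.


Left-recursive alternatives: E&n, E-y; non-recursive: y
Introduce E': E -> yE', E' -> &nE' | -yE' | ε


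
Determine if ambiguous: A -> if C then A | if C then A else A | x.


dangling else: 'if C then if C then x else x' parses two ways
Ambiguous


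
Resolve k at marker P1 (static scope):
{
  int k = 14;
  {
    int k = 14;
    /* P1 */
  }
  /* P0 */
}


k declared in the same block as P1
k = 14


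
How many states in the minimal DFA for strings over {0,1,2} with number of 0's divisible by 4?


Track (count of 0) mod 4: states 0..3, accept at 0
Minimal DFA: 4 states


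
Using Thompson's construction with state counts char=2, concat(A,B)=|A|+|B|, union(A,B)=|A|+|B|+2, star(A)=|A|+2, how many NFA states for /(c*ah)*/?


Syntax tree has 3 char leaf(s), 0 union(s), 2 star(s)
chars contribute 3×2 = 6; each union adds +2; each star adds +2
Total: 6 + 0 + 4 = 10 states


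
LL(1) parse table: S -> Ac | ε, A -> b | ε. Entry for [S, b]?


For [S, b]: 'b' ∈ FIRST(Ac)
Entry: S -> Ac


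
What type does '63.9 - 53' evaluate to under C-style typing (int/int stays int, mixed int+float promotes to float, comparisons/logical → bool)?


Operand types: float - int
Rule: mixed int/float promotes to float; int/int stays int
Result type: float


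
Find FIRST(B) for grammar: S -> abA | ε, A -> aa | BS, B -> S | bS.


Per alternative of B: FIRST(S) = {a, ε}; FIRST(bS) = {b}
FIRST(B) = {a, b, ε}


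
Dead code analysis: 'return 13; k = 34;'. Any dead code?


statement follows a return and is unreachable
Dead: 'k = 34'


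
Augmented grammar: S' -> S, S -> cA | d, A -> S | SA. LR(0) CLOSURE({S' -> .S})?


Start: S' -> .S
For each item with dot before a nonterminal B, add B -> .γ for every B-production
Closure: [S' -> .S, S -> .cA, S -> .d]


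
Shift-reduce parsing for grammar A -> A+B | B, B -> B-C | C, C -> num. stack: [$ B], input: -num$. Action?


shift '-' to continue B -> B-C
Action: shift


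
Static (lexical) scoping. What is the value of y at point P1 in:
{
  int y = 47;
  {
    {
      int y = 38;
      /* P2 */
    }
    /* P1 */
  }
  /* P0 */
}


P1's block does not declare y; resolves to the enclosing declaration at depth 0
y = 47


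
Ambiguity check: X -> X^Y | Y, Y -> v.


precedence layered via separate nonterminal Y: deterministic
Unambiguous


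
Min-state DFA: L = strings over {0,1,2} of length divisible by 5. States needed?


Track length mod 5: states 0..4, accept at 0
Minimal DFA: 5 states


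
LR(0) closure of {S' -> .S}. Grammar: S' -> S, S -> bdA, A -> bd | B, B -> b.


Start: S' -> .S
For each item with dot before a nonterminal B, add B -> .γ for every B-production
Closure: [S' -> .S, S -> .bdA]


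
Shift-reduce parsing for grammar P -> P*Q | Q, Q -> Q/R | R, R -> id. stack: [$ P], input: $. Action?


start symbol P on stack, input exhausted
Action: accept


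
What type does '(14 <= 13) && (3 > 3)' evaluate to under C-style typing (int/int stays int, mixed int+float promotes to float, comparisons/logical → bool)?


Operand types: bool && bool
Rule: logical operators take bool operands and yield bool
Result type: bool


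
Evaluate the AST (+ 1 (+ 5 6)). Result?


Evaluate inner: (+ 5 6) = 11
Evaluate root: (+ 1 11) = 12
Result: 12


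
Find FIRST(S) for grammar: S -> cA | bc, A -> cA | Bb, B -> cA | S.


Per alternative of S: FIRST(cA) = {c}; FIRST(bc) = {b}
FIRST(S) = {b, c}


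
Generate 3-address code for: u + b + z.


Break into single-operator statements:
t1 = u + b
t2 = t1 + z


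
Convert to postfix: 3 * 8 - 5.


Left to right (same or higher precedence on left)
Postfix: 3 8 * 5 -


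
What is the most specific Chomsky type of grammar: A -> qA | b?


Right-linear: every RHS is a terminal or a terminal followed by one nonterminal
Classification: Type 3 (Regular)


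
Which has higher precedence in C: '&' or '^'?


'&' is bitwise AND (level 5); '^' is bitwise XOR (level 4)
Higher level binds tighter
'&' has higher precedence than '^'


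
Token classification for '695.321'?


Pattern: digits with a decimal point
Type: FLOAT_LITERAL


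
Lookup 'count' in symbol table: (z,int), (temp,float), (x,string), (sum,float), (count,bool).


Lookup 'count' → type bool


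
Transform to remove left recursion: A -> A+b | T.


Left-recursive alternatives: A+b; non-recursive: T
Introduce A': A -> TA', A' -> +bA' | ε


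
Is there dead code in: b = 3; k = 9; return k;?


b is assigned but never read
Dead: 'b = 3'


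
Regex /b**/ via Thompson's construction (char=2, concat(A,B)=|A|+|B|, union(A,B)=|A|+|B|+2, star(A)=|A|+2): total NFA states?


Syntax tree has 1 char leaf(s), 0 union(s), 2 star(s)
chars contribute 1×2 = 2; each union adds +2; each star adds +2
Total: 2 + 0 + 4 = 6 states


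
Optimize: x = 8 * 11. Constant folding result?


8 * 11 = 88 at compile time
Optimized: x = 88


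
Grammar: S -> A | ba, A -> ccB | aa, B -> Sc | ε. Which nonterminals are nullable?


A nonterminal is nullable iff some alternative derives ε (directly, or every symbol in it is nullable)
Nullable: {B}


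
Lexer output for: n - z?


Scan left to right, longest-match per lexeme
Tokens: ID(n), OP(-), ID(z)


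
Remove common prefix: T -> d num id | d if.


Common prefix: 'd'
Factored: T -> d T', T' -> num id | if


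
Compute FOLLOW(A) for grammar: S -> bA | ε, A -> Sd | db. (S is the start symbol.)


$ ∈ FOLLOW(S). For each A -> αBβ: add FIRST(β)\{ε} to FOLLOW(B); if β nullable, add FOLLOW(A).
FOLLOW(A) = {$, d}


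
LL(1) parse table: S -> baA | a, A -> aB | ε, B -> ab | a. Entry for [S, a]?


For [S, a]: 'a' ∈ FIRST(a)
Entry: S -> a


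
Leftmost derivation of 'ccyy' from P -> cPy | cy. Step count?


Derivation: P => cPy => ccyy
Steps: 2


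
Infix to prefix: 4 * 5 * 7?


left-to-right (same/higher precedence on left): tree is (* (* 4 5) 7)
Prefix: * * 4 5 7


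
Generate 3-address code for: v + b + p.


Break into single-operator statements:
t1 = v + b
t2 = t1 + p


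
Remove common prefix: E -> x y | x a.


Common prefix: 'x'
Factored: E -> x E', E' -> y | a


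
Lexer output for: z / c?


Scan left to right, longest-match per lexeme
Tokens: ID(z), OP(/), ID(c)


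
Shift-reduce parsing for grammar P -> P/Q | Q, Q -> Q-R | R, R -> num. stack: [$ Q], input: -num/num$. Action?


shift '-' to continue Q -> Q-R
Action: shift


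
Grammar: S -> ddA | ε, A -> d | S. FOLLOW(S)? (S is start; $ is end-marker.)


$ ∈ FOLLOW(S). For each A -> αBβ: add FIRST(β)\{ε} to FOLLOW(B); if β nullable, add FOLLOW(A).
FOLLOW(S) = {$}


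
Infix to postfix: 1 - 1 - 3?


Left to right (same or higher precedence on left)
Postfix: 1 1 - 3 -


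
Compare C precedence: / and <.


'/' is multiplicative (level 10); '<' is relational (level 7)
Higher level binds tighter
'/' has higher precedence than '<'


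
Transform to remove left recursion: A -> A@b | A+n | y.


Left-recursive alternatives: A@b, A+n; non-recursive: y
Introduce A': A -> yA', A' -> @bA' | +nA' | ε


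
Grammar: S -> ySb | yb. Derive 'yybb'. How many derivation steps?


Derivation: S => ySb => yybb
Steps: 2


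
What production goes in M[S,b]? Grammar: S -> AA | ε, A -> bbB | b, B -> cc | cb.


For [S, b]: 'b' ∈ FIRST(AA)
Entry: S -> AA


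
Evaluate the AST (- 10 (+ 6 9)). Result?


Evaluate inner: (+ 6 9) = 15
Evaluate root: (- 10 15) = -5
Result: -5


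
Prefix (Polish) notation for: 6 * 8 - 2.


left-to-right (same/higher precedence on left): tree is (- (* 6 8) 2)
Prefix: - * 6 8 2


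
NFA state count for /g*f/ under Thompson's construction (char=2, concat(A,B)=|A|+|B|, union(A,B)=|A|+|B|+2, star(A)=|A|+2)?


Syntax tree has 2 char leaf(s), 0 union(s), 1 star(s)
chars contribute 2×2 = 4; each union adds +2; each star adds +2
Total: 4 + 0 + 2 = 6 states


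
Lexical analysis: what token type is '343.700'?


Pattern: digits with a decimal point
Type: FLOAT_LITERAL


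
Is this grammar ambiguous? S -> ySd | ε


balanced y^n…d^n: each string has a unique parse
Unambiguous


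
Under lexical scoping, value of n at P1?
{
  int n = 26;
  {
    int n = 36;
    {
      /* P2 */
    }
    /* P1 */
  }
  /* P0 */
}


n declared in the same block as P1
n = 36


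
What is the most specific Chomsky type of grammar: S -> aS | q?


Right-linear: every RHS is a terminal or a terminal followed by one nonterminal
Classification: Type 3 (Regular)


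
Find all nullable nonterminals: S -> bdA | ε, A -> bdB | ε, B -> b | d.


A nonterminal is nullable iff some alternative derives ε (directly, or every symbol in it is nullable)
Nullable: {A, S}


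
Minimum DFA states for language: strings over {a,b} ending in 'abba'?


Track the longest suffix of input matching a prefix of 'abba': 5 classes (prefixes of length 0..4)
Minimal DFA: 5 states


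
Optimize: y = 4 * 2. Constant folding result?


4 * 2 = 8 at compile time
Optimized: y = 8


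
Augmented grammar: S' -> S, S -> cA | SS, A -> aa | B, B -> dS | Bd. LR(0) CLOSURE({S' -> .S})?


Start: S' -> .S
For each item with dot before a nonterminal B, add B -> .γ for every B-production
Closure: [S' -> .S, S -> .cA, S -> .SS]


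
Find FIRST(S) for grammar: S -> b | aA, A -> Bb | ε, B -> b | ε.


Per alternative of S: FIRST(b) = {b}; FIRST(aA) = {a}
FIRST(S) = {a, b}


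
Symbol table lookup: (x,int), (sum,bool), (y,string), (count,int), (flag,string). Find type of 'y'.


Lookup 'y' → type string


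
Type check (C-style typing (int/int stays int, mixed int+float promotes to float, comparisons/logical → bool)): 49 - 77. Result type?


Operand types: int - int
Rule: mixed int/float promotes to float; int/int stays int
Result type: int


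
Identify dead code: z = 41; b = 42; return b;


z is assigned but never read
Dead: 'z = 41'


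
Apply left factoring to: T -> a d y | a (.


Common prefix: 'a'
Factored: T -> a T', T' -> d y | (


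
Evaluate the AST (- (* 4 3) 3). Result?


Evaluate inner: (* 4 3) = 12
Evaluate root: (- 12 3) = 9
Result: 9


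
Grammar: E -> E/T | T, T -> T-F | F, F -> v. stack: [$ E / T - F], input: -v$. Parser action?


handle 'T-F' on top
Action: reduce (T -> T-F)


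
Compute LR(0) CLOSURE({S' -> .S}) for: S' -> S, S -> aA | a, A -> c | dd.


Start: S' -> .S
For each item with dot before a nonterminal B, add B -> .γ for every B-production
Closure: [S' -> .S, S -> .aA, S -> .a]


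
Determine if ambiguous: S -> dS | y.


right-linear, alternatives start with distinct terminals 'd' vs 'y': unique leftmost derivation
Unambiguous


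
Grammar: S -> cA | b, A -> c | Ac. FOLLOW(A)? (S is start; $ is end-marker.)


$ ∈ FOLLOW(S). For each A -> αBβ: add FIRST(β)\{ε} to FOLLOW(B); if β nullable, add FOLLOW(A).
FOLLOW(A) = {$, c}


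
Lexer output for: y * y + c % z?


Scan left to right, longest-match per lexeme
Tokens: ID(y), OP(*), ID(y), OP(+), ID(c), OP(%), ID(z)


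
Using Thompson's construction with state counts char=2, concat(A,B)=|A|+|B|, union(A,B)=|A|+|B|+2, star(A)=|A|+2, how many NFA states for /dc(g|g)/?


Syntax tree has 4 char leaf(s), 1 union(s), 0 star(s)
chars contribute 4×2 = 8; each union adds +2; each star adds +2
Total: 8 + 2 + 0 = 10 states


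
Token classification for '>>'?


Pattern: operator symbol
Type: OPERATOR


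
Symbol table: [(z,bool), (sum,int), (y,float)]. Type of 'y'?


Lookup 'y' → type float


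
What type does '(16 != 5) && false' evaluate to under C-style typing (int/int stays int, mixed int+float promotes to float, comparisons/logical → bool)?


Operand types: bool && bool
Rule: logical operators take bool operands and yield bool
Result type: bool


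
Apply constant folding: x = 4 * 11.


4 * 11 = 44 at compile time
Optimized: x = 44


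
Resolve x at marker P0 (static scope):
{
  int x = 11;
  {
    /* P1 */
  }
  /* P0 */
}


x declared in the same block as P0
x = 11


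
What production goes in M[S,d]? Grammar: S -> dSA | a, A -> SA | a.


For [S, d]: 'd' ∈ FIRST(dSA)
Entry: S -> dSA


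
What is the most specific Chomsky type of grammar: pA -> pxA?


LHS has context (more than one symbol) and |LHS| ≤ |RHS|
Classification: Type 1 (Context-Sensitive)


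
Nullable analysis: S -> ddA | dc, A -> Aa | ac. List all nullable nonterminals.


A nonterminal is nullable iff some alternative derives ε (directly, or every symbol in it is nullable)
Nullable: {}


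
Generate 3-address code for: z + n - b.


Break into single-operator statements:
t1 = z + n
t2 = t1 - b


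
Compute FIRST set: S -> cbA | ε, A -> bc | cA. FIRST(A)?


Per alternative of A: FIRST(bc) = {b}; FIRST(cA) = {c}
FIRST(A) = {b, c}


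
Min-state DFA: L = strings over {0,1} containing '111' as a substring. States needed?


KMP-style automaton: 3 progress states + 1 absorbing accept = 4
Minimal DFA: 4 states


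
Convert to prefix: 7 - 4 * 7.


'*' binds tighter: tree is (- 7 (* 4 7))
Prefix: - 7 * 4 7


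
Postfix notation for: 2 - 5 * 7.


* has higher precedence, evaluate 5*7 first
Postfix: 2 5 7 * -


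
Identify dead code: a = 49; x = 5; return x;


a is assigned but never read
Dead: 'a = 49'


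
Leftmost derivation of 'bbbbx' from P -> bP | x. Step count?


Derivation: P => bP => bbP => bbbP => bbbbP => bbbbx
Steps: 5


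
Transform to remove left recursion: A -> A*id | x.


Left-recursive alternatives: A*id; non-recursive: x
Introduce A': A -> xA', A' -> *idA' | ε


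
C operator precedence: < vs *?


'*' is multiplicative (level 10); '<' is relational (level 7)
Higher level binds tighter
'*' has higher precedence than '<'


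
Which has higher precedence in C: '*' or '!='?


'*' is multiplicative (level 10); '!=' is equality (level 6)
Higher level binds tighter
'*' has higher precedence than '!='


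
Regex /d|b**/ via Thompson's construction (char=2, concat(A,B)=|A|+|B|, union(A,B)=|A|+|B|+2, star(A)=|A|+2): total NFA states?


Syntax tree has 2 char leaf(s), 1 union(s), 2 star(s)
chars contribute 2×2 = 4; each union adds +2; each star adds +2
Total: 4 + 2 + 4 = 10 states


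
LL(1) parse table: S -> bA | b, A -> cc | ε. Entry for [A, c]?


For [A, c]: 'c' ∈ FIRST(cc)
Entry: A -> cc


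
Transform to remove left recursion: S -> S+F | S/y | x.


Left-recursive alternatives: S+F, S/y; non-recursive: x
Introduce S': S -> xS', S' -> +FS' | /yS' | ε


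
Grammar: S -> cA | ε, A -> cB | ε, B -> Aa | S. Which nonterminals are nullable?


A nonterminal is nullable iff some alternative derives ε (directly, or every symbol in it is nullable)
Nullable: {A, B, S}


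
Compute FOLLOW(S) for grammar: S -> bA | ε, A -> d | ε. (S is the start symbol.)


$ ∈ FOLLOW(S). For each A -> αBβ: add FIRST(β)\{ε} to FOLLOW(B); if β nullable, add FOLLOW(A).
FOLLOW(S) = {$}


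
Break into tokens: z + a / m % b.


Scan left to right, longest-match per lexeme
Tokens: ID(z), OP(+), ID(a), OP(/), ID(m), OP(%), ID(b)


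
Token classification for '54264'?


Pattern: digits only
Type: INTEGER_LITERAL


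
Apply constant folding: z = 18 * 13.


18 * 13 = 234 at compile time
Optimized: z = 234


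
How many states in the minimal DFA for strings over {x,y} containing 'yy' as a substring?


KMP-style automaton: 2 progress states + 1 absorbing accept = 3
Minimal DFA: 3 states


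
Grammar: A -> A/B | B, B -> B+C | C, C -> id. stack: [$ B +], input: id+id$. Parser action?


no handle; shift 'id'
Action: shift


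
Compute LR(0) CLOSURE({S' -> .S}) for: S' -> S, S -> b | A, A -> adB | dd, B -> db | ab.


Start: S' -> .S
For each item with dot before a nonterminal B, add B -> .γ for every B-production
Closure: [S' -> .S, S -> .b, S -> .A, A -> .adB, A -> .dd]


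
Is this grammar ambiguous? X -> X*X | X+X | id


'id*id+id' has two parse trees (no precedence encoded between * and +)
Ambiguous


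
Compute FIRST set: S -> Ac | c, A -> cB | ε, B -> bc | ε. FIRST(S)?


Per alternative of S: FIRST(Ac) = {c}; FIRST(c) = {c}
FIRST(S) = {c}


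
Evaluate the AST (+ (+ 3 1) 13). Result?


Evaluate inner: (+ 3 1) = 4
Evaluate root: (+ 4 13) = 17
Result: 17


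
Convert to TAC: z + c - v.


Break into single-operator statements:
t1 = z + c
t2 = t1 - v


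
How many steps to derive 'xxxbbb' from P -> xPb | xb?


Derivation: P => xPb => xxPbb => xxxbbb
Steps: 3


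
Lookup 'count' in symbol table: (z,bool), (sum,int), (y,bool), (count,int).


Lookup 'count' → type int


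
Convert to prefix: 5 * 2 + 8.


left-to-right (same/higher precedence on left): tree is (+ (* 5 2) 8)
Prefix: + * 5 2 8


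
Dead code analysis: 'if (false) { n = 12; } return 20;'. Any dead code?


condition is constant false, so the whole block is unreachable
Dead: 'if (false) { n = 12; }'


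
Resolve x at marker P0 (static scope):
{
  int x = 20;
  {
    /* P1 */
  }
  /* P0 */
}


x declared in the same block as P0
x = 20


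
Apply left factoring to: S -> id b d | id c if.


Common prefix: 'id'
Factored: S -> id S', S' -> b d | c if


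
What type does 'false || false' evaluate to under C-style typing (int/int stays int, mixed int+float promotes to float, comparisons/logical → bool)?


Operand types: bool || bool
Rule: logical operators take bool operands and yield bool
Result type: bool


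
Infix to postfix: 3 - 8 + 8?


Left to right (same or higher precedence on left)
Postfix: 3 8 - 8 +


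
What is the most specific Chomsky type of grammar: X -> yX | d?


Right-linear: every RHS is a terminal or a terminal followed by one nonterminal
Classification: Type 3 (Regular)


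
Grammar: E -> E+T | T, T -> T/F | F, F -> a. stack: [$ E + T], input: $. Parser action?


handle 'E+T' on top; lookahead ∈ FOLLOW(E) = {+, $}
Action: reduce (E -> E+T)


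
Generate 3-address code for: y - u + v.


Break into single-operator statements:
t1 = y - u
t2 = t1 + v


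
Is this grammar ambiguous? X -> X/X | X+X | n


'n/n+n' has two parse trees (no precedence encoded between / and +)
Ambiguous


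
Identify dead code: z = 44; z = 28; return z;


first assignment to z is overwritten before any read
Dead: 'z = 44'


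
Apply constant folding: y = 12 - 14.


12 - 14 = -2 at compile time
Optimized: y = -2


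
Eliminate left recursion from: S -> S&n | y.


Left-recursive alternatives: S&n; non-recursive: y
Introduce S': S -> yS', S' -> &nS' | ε


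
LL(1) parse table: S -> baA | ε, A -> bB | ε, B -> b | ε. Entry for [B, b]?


For [B, b]: 'b' ∈ FIRST(b)
Entry: B -> b


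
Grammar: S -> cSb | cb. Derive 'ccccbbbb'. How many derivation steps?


Derivation: S => cSb => ccSbb => cccSbbb => ccccbbbb
Steps: 4


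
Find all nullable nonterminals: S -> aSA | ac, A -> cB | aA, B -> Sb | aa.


A nonterminal is nullable iff some alternative derives ε (directly, or every symbol in it is nullable)
Nullable: {}


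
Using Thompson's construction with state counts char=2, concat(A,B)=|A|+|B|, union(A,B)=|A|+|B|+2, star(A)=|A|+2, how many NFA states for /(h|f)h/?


Syntax tree has 3 char leaf(s), 1 union(s), 0 star(s)
chars contribute 3×2 = 6; each union adds +2; each star adds +2
Total: 6 + 2 + 0 = 8 states


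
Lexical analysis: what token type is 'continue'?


Pattern: reserved word
Type: KEYWORD


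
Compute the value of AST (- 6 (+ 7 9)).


Evaluate inner: (+ 7 9) = 16
Evaluate root: (- 6 16) = -10
Result: -10


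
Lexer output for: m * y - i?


Scan left to right, longest-match per lexeme
Tokens: ID(m), OP(*), ID(y), OP(-), ID(i)


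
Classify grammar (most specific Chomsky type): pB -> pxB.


LHS has context (more than one symbol) and |LHS| ≤ |RHS|
Classification: Type 1 (Context-Sensitive)


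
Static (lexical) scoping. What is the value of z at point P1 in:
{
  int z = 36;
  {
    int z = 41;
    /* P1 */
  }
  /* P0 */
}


z declared in the same block as P1
z = 41


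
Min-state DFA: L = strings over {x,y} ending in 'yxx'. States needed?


Track the longest suffix of input matching a prefix of 'yxx': 4 classes (prefixes of length 0..3)
Minimal DFA: 4 states


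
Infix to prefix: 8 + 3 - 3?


left-to-right (same/higher precedence on left): tree is (- (+ 8 3) 3)
Prefix: - + 8 3 3


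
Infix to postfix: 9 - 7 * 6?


* has higher precedence, evaluate 7*6 first
Postfix: 9 7 6 * -


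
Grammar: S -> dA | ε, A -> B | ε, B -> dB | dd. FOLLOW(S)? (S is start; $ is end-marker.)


$ ∈ FOLLOW(S). For each A -> αBβ: add FIRST(β)\{ε} to FOLLOW(B); if β nullable, add FOLLOW(A).
FOLLOW(S) = {$}


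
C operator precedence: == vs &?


'==' is equality (level 6); '&' is bitwise AND (level 5)
Higher level binds tighter
'==' has higher precedence than '&'


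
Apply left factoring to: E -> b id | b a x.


Common prefix: 'b'
Factored: E -> b E', E' -> id | a x


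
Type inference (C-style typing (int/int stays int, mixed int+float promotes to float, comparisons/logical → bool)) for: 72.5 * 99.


Operand types: float * int
Rule: mixed int/float promotes to float; int/int stays int
Result type: float


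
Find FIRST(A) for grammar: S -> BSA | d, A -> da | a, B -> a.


Per alternative of A: FIRST(da) = {d}; FIRST(a) = {a}
FIRST(A) = {a, d}


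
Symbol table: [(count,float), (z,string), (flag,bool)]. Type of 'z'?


Lookup 'z' → type string


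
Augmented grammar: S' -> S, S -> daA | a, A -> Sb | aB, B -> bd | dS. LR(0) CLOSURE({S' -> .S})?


Start: S' -> .S
For each item with dot before a nonterminal B, add B -> .γ for every B-production
Closure: [S' -> .S, S -> .daA, S -> .a]


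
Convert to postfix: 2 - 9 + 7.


Left to right (same or higher precedence on left)
Postfix: 2 9 - 7 +


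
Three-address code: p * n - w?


Break into single-operator statements:
t1 = p * n
t2 = t1 - w


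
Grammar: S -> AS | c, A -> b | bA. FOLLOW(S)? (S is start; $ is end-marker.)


$ ∈ FOLLOW(S). For each A -> αBβ: add FIRST(β)\{ε} to FOLLOW(B); if β nullable, add FOLLOW(A).
FOLLOW(S) = {$}


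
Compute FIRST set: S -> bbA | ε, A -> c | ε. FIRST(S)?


Per alternative of S: FIRST(bbA) = {b}; FIRST(ε) = {ε}
FIRST(S) = {b, ε}


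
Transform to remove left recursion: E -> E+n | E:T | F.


Left-recursive alternatives: E+n, E:T; non-recursive: F
Introduce E': E -> FE', E' -> +nE' | :TE' | ε


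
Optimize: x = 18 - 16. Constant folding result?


18 - 16 = 2 at compile time
Optimized: x = 2


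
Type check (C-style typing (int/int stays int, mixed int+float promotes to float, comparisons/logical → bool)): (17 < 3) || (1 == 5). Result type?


Operand types: bool || bool
Rule: logical operators take bool operands and yield bool
Result type: bool


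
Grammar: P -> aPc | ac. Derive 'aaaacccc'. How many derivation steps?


Derivation: P => aPc => aaPcc => aaaPccc => aaaacccc
Steps: 4


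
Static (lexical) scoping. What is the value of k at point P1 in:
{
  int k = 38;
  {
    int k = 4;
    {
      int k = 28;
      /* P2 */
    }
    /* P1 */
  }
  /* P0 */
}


k declared in the same block as P1
k = 4


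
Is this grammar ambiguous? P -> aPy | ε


balanced a^n…y^n: each string has a unique parse
Unambiguous


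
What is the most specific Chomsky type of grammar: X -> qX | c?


Right-linear: every RHS is a terminal or a terminal followed by one nonterminal
Classification: Type 3 (Regular)


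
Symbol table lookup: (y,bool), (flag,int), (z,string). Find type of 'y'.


Lookup 'y' → type bool


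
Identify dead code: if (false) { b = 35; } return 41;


condition is constant false, so the whole block is unreachable
Dead: 'if (false) { b = 35; }'


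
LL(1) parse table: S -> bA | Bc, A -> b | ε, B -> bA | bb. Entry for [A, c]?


For [A, c]: ε is nullable and 'c' ∈ FOLLOW(A)
Entry: A -> ε


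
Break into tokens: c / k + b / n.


Scan left to right, longest-match per lexeme
Tokens: ID(c), OP(/), ID(k), OP(+), ID(b), OP(/), ID(n)


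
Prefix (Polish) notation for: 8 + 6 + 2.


left-to-right (same/higher precedence on left): tree is (+ (+ 8 6) 2)
Prefix: + + 8 6 2


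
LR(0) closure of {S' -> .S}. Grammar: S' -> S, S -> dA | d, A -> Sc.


Start: S' -> .S
For each item with dot before a nonterminal B, add B -> .γ for every B-production
Closure: [S' -> .S, S -> .dA, S -> .d]


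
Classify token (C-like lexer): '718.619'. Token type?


Pattern: digits with a decimal point
Type: FLOAT_LITERAL


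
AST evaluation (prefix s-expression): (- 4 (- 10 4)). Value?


Evaluate inner: (- 10 4) = 6
Evaluate root: (- 4 6) = -2
Result: -2


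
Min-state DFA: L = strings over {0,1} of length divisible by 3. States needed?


Track length mod 3: states 0..2, accept at 0
Minimal DFA: 3 states


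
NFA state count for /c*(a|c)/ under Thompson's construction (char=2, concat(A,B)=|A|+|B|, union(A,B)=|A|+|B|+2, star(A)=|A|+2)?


Syntax tree has 3 char leaf(s), 1 union(s), 1 star(s)
chars contribute 3×2 = 6; each union adds +2; each star adds +2
Total: 6 + 2 + 2 = 10 states


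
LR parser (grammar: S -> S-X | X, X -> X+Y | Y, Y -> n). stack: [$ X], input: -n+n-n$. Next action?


lookahead ∉ {+} so X won't extend; reduce S -> X
Action: reduce (S -> X)


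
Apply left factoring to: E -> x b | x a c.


Common prefix: 'x'
Factored: E -> x E', E' -> b | a c


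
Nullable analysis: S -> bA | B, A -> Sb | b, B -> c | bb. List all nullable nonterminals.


A nonterminal is nullable iff some alternative derives ε (directly, or every symbol in it is nullable)
Nullable: {}


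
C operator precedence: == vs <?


'<' is relational (level 7); '==' is equality (level 6)
Higher level binds tighter
'<' has higher precedence than '=='


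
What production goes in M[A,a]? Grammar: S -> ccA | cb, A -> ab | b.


For [A, a]: 'a' ∈ FIRST(ab)
Entry: A -> ab


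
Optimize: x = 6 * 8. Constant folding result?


6 * 8 = 48 at compile time
Optimized: x = 48


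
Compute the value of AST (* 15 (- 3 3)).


Evaluate inner: (- 3 3) = 0
Evaluate root: (* 15 0) = 0
Result: 0


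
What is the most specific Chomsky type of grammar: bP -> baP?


LHS has context (more than one symbol) and |LHS| ≤ |RHS|
Classification: Type 1 (Context-Sensitive)


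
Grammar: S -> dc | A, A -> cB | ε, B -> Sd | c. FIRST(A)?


Per alternative of A: FIRST(cB) = {c}; FIRST(ε) = {ε}
FIRST(A) = {c, ε}


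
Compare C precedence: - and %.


'%' is multiplicative (level 10); '-' is additive (level 9)
Higher level binds tighter
'%' has higher precedence than '-'


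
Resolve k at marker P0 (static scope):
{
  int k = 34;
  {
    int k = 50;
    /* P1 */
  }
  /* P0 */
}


k declared in the same block as P0
k = 34


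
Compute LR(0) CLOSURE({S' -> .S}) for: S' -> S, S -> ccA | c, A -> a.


Start: S' -> .S
For each item with dot before a nonterminal B, add B -> .γ for every B-production
Closure: [S' -> .S, S -> .ccA, S -> .c]


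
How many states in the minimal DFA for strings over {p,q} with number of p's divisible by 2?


Track (count of p) mod 2: states 0..1, accept at 0
Minimal DFA: 2 states


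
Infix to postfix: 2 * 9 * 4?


Left to right (same or higher precedence on left)
Postfix: 2 9 * 4 *


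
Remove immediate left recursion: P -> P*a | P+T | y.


Left-recursive alternatives: P*a, P+T; non-recursive: y
Introduce P': P -> yP', P' -> *aP' | +TP' | ε


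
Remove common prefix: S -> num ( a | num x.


Common prefix: 'num'
Factored: S -> num S', S' -> ( a | x


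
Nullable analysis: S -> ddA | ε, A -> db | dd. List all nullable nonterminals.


A nonterminal is nullable iff some alternative derives ε (directly, or every symbol in it is nullable)
Nullable: {S}


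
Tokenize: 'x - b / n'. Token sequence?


Scan left to right, longest-match per lexeme
Tokens: ID(x), OP(-), ID(b), OP(/), ID(n)


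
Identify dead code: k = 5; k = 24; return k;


first assignment to k is overwritten before any read
Dead: 'k = 5'


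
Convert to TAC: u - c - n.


Break into single-operator statements:
t1 = u - c
t2 = t1 - n


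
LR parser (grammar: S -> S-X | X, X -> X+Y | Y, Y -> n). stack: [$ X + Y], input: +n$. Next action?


handle 'X+Y' on top
Action: reduce (X -> X+Y)


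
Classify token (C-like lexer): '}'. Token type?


Pattern: delimiter/punctuation
Type: PUNCTUATION


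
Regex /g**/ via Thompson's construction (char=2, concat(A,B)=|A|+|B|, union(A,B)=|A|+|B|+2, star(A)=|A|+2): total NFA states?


Syntax tree has 1 char leaf(s), 0 union(s), 2 star(s)
chars contribute 1×2 = 2; each union adds +2; each star adds +2
Total: 2 + 0 + 4 = 6 states


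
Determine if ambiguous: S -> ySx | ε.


balanced y^n…x^n: each string has a unique parse
Unambiguous


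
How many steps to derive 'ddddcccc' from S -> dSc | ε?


Derivation: S => dSc => ddScc => dddSccc => ddddScccc => ddddcccc
Steps: 5


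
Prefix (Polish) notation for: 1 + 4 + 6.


left-to-right (same/higher precedence on left): tree is (+ (+ 1 4) 6)
Prefix: + + 1 4 6


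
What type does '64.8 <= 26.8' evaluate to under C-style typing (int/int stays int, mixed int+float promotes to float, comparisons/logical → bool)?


Operand types: float <= float
Rule: comparison yields bool
Result type: bool


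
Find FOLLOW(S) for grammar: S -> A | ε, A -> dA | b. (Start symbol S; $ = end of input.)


$ ∈ FOLLOW(S). For each A -> αBβ: add FIRST(β)\{ε} to FOLLOW(B); if β nullable, add FOLLOW(A).
FOLLOW(S) = {$}


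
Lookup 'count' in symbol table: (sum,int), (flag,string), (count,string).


Lookup 'count' → type string


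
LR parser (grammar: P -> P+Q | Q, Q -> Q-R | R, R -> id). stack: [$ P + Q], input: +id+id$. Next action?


handle 'P+Q' on top; lookahead ∈ FOLLOW(P) = {+, $}
Action: reduce (P -> P+Q)


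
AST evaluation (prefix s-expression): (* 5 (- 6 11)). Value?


Evaluate inner: (- 6 11) = -5
Evaluate root: (* 5 -5) = -25
Result: -25


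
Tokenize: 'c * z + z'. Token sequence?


Scan left to right, longest-match per lexeme
Tokens: ID(c), OP(*), ID(z), OP(+), ID(z)


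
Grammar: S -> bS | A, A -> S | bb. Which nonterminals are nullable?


A nonterminal is nullable iff some alternative derives ε (directly, or every symbol in it is nullable)
Nullable: {}
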